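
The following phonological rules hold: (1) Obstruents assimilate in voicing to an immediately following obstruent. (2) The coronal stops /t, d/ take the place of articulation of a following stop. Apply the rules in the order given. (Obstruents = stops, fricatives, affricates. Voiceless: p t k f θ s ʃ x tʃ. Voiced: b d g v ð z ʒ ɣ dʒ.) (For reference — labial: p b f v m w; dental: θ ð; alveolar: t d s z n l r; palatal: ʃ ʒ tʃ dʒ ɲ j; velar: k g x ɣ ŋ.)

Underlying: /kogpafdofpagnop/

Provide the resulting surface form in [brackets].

[kokpavdofpagnop]

Rule 1: /g/ before /p/ (voiceless) → [k]
Rule 1: /f/ before /d/ (voiced) → [v]
After rule 1: kokpavdofpagnop
Rule 2: no segment meets the rule's conditions; no change.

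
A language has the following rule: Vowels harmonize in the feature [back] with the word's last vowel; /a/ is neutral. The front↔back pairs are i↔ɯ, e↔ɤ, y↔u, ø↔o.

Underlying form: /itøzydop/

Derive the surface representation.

[ɯtozudop]

/i/ harmonizes with /o/ ([+back]) → [ɯ]
/ø/ harmonizes with /o/ ([+back]) → [o]
/y/ harmonizes with /o/ ([+back]) → [u]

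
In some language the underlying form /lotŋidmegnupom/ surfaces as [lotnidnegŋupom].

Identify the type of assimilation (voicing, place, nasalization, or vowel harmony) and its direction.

place assimilation, progressive

/ŋ/→[n] /m/→[n] /n/→[ŋ].
Each target copies a feature from the preceding segment, so the direction is progressive.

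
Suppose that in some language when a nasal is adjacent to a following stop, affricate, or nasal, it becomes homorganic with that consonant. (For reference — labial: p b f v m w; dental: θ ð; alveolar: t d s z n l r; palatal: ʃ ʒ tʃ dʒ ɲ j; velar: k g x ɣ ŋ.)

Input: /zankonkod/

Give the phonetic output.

[zaŋkoŋkod]

/n/ before /k/ (velar) → [ŋ]
/n/ before /k/ (velar) → [ŋ]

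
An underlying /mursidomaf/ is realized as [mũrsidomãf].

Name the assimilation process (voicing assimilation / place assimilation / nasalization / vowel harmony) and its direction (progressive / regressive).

/u/→[ũ] /a/→[ã].
Each target copies a feature from the preceding segment, so the direction is progressive.

nasalization, progressive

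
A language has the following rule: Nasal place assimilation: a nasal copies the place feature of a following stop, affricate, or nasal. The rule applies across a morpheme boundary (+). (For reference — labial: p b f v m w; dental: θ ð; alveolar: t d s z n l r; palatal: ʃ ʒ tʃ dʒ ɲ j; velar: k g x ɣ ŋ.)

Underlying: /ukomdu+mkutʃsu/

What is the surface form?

/m/ before /d/ (alveolar) → [n]
/m/ before /k/ (velar) → [ŋ]

[ukondu+ŋkutʃsu]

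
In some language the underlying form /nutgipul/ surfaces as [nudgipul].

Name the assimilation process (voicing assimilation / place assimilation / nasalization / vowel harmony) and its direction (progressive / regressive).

voicing assimilation, regressive

/t/→[d].
Each target copies a feature from the following segment, so the direction is regressive.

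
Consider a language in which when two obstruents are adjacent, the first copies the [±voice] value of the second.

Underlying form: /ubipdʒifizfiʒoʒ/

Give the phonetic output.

[ubibdʒifisfiʒoʒ]

/p/ before /dʒ/ (voiced) → [b]
/z/ before /f/ (voiceless) → [s]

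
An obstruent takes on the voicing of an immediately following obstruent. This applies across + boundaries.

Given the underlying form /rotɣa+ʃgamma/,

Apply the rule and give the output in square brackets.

/t/ before /ɣ/ (voiced) → [d]
/ʃ/ before /g/ (voiced) → [ʒ]

[rodɣa+ʒgamma]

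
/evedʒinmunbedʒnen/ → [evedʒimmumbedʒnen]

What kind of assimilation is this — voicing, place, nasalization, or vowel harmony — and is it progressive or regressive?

place assimilation, regressive

/n/→[m] /n/→[m].
Each target copies a feature from the following segment, so the direction is regressive.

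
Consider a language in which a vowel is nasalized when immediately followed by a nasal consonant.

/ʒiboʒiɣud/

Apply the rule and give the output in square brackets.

no segment meets the rule's conditions; no change.

[ʒiboʒiɣud]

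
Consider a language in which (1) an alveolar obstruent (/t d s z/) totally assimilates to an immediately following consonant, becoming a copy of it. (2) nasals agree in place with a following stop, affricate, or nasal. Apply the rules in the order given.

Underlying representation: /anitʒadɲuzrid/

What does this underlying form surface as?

Rule 1: /t/ before /ʒ/ → [ʒ] (total assimilation)
Rule 1: /d/ before /ɲ/ → [ɲ] (total assimilation)
Rule 1: /z/ before /r/ → [r] (total assimilation)
After rule 1: aniʒʒaɲɲurrid
Rule 2: no segment meets the rule's conditions; no change.

[aniʒʒaɲɲurrid]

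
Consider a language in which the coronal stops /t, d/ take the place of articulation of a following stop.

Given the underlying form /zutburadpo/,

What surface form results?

[zupburabpo]

/t/ before /b/ (labial) → [p]
/d/ before /p/ (labial) → [b]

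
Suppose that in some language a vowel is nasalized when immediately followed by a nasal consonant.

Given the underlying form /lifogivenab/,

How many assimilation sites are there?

1

/e/ before nasal /n/ → [ẽ]
1 segment changes.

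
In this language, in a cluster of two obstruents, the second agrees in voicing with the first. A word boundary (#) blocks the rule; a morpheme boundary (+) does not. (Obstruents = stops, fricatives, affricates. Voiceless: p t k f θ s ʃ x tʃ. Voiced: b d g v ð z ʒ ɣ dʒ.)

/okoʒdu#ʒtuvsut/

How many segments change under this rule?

2

/t/ after /ʒ/ (voiced) → [d]
/s/ after /v/ (voiced) → [z]
2 segments change.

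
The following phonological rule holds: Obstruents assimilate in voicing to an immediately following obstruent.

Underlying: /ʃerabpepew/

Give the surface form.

[ʃerappepew]

/b/ before /p/ (voiceless) → [p]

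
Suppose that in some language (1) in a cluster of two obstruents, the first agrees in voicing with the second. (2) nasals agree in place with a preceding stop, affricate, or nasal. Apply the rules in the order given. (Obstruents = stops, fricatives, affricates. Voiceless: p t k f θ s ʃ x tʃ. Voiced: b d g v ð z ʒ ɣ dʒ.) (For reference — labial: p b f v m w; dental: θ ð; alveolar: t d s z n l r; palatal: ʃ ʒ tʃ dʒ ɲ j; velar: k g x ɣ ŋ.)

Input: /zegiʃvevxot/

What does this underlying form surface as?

Rule 1: /ʃ/ before /v/ (voiced) → [ʒ]
Rule 1: /v/ before /x/ (voiceless) → [f]
After rule 1: zegiʒvefxot
Rule 2: no segment meets the rule's conditions; no change.

[zegiʒvefxot]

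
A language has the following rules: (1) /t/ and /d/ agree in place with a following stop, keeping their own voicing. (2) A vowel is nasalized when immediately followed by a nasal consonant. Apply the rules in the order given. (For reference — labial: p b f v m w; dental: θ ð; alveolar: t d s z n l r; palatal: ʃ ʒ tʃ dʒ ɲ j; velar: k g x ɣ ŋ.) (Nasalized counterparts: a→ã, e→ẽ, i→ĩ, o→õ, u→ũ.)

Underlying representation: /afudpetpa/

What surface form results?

[afubpeppa]

Rule 1: /d/ before /p/ (labial) → [b]
Rule 1: /t/ before /p/ (labial) → [p]
After rule 1: afubpeppa
Rule 2: no segment meets the rule's conditions; no change.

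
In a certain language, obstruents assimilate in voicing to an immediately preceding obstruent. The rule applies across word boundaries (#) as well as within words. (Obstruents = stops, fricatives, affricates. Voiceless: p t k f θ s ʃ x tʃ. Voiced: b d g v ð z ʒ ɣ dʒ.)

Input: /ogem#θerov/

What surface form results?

no segment meets the rule's conditions; no change.

[ogem#θerov]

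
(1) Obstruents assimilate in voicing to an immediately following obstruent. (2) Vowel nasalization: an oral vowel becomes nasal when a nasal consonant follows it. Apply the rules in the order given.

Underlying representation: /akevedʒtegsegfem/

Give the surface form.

[akevetʃteksekfẽm]

Rule 1: /dʒ/ before /t/ (voiceless) → [tʃ]
Rule 1: /g/ before /s/ (voiceless) → [k]
Rule 1: /g/ before /f/ (voiceless) → [k]
After rule 1: akevetʃteksekfem
Rule 2: /e/ before nasal /m/ → [ẽ]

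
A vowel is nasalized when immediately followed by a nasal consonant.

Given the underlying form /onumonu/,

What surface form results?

[õnũmõnu]

/o/ before nasal /n/ → [õ]
/u/ before nasal /m/ → [ũ]
/o/ before nasal /n/ → [õ]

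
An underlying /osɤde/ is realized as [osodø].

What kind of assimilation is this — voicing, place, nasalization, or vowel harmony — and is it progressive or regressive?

vowel harmony, progressive

/ɤ/→[o] /e/→[ø].
Vowels agree with the first vowel, so the harmony is progressive.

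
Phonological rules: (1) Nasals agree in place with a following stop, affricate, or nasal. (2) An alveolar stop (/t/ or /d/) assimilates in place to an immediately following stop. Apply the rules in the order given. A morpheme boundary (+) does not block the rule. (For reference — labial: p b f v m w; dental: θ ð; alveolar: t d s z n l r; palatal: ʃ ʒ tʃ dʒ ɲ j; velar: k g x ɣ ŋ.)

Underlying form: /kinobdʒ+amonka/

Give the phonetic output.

Rule 1: /n/ before /k/ (velar) → [ŋ]
After rule 1: kinobdʒ+amoŋka
Rule 2: no segment meets the rule's conditions; no change.

[kinobdʒ+amoŋka]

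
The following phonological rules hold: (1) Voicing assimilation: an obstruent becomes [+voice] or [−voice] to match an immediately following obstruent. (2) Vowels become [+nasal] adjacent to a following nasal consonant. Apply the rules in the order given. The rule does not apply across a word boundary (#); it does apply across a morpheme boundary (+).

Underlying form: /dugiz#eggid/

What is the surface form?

[dugiz#eggid]

Rule 1: no segment meets the rule's conditions; no change.
After rule 1: dugiz#eggid
Rule 2: no segment meets the rule's conditions; no change.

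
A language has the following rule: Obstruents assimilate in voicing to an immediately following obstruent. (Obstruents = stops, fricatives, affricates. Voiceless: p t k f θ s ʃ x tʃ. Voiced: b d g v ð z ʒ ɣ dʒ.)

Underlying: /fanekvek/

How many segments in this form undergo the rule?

1

/k/ before /v/ (voiced) → [g]
1 segment changes.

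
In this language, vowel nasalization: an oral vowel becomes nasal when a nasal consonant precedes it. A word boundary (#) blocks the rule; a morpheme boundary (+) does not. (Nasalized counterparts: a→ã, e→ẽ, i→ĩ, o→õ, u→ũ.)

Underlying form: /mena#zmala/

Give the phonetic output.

[mẽnã#zmãla]

/e/ after nasal /m/ → [ẽ]
/a/ after nasal /n/ → [ã]
/a/ after nasal /m/ → [ã]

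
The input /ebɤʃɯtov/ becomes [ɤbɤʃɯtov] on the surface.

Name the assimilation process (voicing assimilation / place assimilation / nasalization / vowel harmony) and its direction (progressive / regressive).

/e/→[ɤ].
Vowels agree with the last vowel, so the harmony is regressive.

vowel harmony, regressive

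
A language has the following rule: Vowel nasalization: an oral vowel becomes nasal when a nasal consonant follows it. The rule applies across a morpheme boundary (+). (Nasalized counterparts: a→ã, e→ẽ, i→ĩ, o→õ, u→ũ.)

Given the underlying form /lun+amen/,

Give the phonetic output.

/u/ before nasal /n/ → [ũ]
/a/ before nasal /m/ → [ã]
/e/ before nasal /n/ → [ẽ]

[lũn+ãmẽn]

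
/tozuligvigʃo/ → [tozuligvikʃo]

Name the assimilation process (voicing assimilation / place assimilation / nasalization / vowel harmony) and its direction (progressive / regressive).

/g/→[k].
Each target copies a feature from the following segment, so the direction is regressive.

voicing assimilation, regressive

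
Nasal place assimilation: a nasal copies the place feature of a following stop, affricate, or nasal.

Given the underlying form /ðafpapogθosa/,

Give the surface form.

[ðafpapogθosa]

no segment meets the rule's conditions; no change.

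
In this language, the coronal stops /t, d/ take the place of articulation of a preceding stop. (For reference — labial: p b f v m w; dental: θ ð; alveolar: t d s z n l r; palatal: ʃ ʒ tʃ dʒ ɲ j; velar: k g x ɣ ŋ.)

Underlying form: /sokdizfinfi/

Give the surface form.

/d/ after /k/ (velar) → [g]

[sokgizfinfi]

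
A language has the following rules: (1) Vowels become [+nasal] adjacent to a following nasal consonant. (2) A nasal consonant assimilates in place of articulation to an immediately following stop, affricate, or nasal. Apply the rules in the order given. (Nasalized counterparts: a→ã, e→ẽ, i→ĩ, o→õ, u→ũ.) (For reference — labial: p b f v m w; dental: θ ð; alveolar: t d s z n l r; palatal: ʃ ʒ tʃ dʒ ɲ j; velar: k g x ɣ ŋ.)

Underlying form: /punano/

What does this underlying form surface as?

Rule 1: /u/ before nasal /n/ → [ũ]
Rule 1: /a/ before nasal /n/ → [ã]
After rule 1: pũnãno
Rule 2: no segment meets the rule's conditions; no change.

[pũnãno]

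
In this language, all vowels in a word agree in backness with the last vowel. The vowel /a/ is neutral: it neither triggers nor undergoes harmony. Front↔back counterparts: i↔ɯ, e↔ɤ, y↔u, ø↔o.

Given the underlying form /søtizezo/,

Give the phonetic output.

/ø/ harmonizes with /o/ ([+back]) → [o]
/i/ harmonizes with /o/ ([+back]) → [ɯ]
/e/ harmonizes with /o/ ([+back]) → [ɤ]

[sotɯzɤzo]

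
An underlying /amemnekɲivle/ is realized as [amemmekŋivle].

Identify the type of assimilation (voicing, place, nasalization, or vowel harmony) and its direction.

place assimilation, progressive

/n/→[m] /ɲ/→[ŋ].
Each target copies a feature from the preceding segment, so the direction is progressive.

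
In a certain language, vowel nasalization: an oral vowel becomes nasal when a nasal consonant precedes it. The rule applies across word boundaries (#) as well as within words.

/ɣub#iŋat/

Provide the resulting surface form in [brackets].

[ɣub#iŋãt]

/a/ after nasal /ŋ/ → [ã]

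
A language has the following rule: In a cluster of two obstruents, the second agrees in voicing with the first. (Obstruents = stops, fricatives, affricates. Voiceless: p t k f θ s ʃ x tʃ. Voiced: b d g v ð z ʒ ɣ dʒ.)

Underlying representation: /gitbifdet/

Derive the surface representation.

[gitpiftet]

/b/ after /t/ (voiceless) → [p]
/d/ after /f/ (voiceless) → [t]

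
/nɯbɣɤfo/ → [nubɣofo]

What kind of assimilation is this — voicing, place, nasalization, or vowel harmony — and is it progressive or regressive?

/ɯ/→[u] /ɤ/→[o].
Vowels agree with the last vowel, so the harmony is regressive.

vowel harmony, regressive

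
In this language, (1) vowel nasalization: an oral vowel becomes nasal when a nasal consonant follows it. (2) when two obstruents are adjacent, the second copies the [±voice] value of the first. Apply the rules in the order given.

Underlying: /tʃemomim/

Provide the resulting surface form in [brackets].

Rule 1: /e/ before nasal /m/ → [ẽ]
Rule 1: /o/ before nasal /m/ → [õ]
Rule 1: /i/ before nasal /m/ → [ĩ]
After rule 1: tʃẽmõmĩm
Rule 2: no segment meets the rule's conditions; no change.

[tʃẽmõmĩm]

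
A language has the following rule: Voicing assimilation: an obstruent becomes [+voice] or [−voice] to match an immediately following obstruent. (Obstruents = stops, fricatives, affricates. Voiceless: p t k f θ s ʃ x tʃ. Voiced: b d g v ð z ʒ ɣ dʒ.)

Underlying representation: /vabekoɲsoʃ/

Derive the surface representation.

no segment meets the rule's conditions; no change.

[vabekoɲsoʃ]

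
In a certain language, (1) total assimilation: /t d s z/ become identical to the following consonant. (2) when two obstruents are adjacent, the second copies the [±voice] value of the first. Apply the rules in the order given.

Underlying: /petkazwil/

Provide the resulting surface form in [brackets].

[pekkawwil]

Rule 1: /t/ before /k/ → [k] (total assimilation)
Rule 1: /z/ before /w/ → [w] (total assimilation)
After rule 1: pekkawwil
Rule 2: no segment meets the rule's conditions; no change.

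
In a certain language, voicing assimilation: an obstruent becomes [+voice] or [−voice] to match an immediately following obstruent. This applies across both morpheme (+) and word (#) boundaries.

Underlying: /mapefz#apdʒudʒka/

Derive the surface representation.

/f/ before /z/ (voiced) → [v]
/p/ before /dʒ/ (voiced) → [b]
/dʒ/ before /k/ (voiceless) → [tʃ]

[mapevz#abdʒutʃka]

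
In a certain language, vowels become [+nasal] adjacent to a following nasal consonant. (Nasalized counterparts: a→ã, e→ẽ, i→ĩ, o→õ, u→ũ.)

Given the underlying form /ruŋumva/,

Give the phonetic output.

/u/ before nasal /ŋ/ → [ũ]
/u/ before nasal /m/ → [ũ]

[rũŋũmva]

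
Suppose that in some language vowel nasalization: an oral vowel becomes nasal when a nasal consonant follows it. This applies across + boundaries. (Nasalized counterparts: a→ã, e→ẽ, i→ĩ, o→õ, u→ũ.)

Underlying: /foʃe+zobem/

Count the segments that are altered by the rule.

/e/ before nasal /m/ → [ẽ]
1 segment changes.

1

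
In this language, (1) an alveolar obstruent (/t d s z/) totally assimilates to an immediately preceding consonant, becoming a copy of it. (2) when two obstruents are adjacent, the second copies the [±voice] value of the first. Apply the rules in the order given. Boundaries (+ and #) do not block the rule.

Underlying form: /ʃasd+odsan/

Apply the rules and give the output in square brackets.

[ʃass+oddan]

Rule 1: /d/ after /s/ → [s] (total assimilation)
Rule 1: /s/ after /d/ → [d] (total assimilation)
After rule 1: ʃass+oddan
Rule 2: no segment meets the rule's conditions; no change.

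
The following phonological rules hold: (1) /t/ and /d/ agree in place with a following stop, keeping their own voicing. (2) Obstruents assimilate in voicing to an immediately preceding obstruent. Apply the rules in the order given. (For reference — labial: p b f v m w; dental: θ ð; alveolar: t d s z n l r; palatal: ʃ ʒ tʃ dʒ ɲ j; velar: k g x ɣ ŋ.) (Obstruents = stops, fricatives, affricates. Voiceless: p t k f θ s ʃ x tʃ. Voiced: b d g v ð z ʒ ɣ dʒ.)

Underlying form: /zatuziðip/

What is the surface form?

[zatuziðip]

Rule 1: no segment meets the rule's conditions; no change.
After rule 1: zatuziðip
Rule 2: no segment meets the rule's conditions; no change.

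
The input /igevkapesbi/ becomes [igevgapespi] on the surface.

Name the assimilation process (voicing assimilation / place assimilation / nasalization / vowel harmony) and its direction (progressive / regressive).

voicing assimilation, progressive

/k/→[g] /b/→[p].
Each target copies a feature from the preceding segment, so the direction is progressive.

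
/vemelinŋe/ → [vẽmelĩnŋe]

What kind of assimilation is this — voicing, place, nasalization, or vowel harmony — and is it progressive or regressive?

/e/→[ẽ] /i/→[ĩ].
Each target copies a feature from the following segment, so the direction is regressive.

nasalization, regressive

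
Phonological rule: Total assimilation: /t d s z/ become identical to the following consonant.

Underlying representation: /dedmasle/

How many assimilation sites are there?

/d/ before /m/ → [m] (total assimilation)
/s/ before /l/ → [l] (total assimilation)
2 segments change.

2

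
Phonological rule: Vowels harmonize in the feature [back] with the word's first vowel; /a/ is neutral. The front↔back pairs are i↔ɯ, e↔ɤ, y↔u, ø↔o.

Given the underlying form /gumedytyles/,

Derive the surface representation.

[gumɤdutulɤs]

/e/ harmonizes with /u/ ([+back]) → [ɤ]
/y/ harmonizes with /u/ ([+back]) → [u]
/y/ harmonizes with /u/ ([+back]) → [u]
/e/ harmonizes with /u/ ([+back]) → [ɤ]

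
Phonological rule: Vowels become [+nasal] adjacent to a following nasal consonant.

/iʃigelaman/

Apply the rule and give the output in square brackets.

[iʃigelãmãn]

/a/ before nasal /m/ → [ã]
/a/ before nasal /n/ → [ã]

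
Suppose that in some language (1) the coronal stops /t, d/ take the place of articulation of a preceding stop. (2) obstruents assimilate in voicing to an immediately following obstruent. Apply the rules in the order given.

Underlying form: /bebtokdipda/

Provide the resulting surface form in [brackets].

[beppoggibba]

Rule 1: /t/ after /b/ (labial) → [p]
Rule 1: /d/ after /k/ (velar) → [g]
Rule 1: /d/ after /p/ (labial) → [b]
After rule 1: bebpokgipba
Rule 2: /b/ before /p/ (voiceless) → [p]
Rule 2: /k/ before /g/ (voiced) → [g]
Rule 2: /p/ before /b/ (voiced) → [b]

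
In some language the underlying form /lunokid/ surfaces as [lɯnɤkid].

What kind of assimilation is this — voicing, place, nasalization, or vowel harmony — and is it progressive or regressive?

/u/→[ɯ] /o/→[ɤ].
Vowels agree with the last vowel, so the harmony is regressive.

vowel harmony, regressive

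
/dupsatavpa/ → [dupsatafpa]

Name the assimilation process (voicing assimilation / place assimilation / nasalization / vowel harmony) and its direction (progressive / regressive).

/v/→[f].
Each target copies a feature from the following segment, so the direction is regressive.

voicing assimilation, regressive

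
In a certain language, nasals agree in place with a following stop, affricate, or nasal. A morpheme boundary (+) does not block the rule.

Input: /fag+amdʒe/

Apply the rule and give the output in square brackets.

[fag+aɲdʒe]

/m/ before /dʒ/ (palatal) → [ɲ]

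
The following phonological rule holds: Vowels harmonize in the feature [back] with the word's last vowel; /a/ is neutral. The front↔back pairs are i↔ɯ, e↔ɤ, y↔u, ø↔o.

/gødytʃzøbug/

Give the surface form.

[godutʃzobug]

/ø/ harmonizes with /u/ ([+back]) → [o]
/y/ harmonizes with /u/ ([+back]) → [u]
/ø/ harmonizes with /u/ ([+back]) → [o]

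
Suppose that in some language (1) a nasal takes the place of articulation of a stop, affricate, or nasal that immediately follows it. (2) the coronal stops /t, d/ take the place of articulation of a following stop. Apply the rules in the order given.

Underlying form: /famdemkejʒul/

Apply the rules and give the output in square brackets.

[fandeŋkejʒul]

Rule 1: /m/ before /d/ (alveolar) → [n]
Rule 1: /m/ before /k/ (velar) → [ŋ]
After rule 1: fandeŋkejʒul
Rule 2: no segment meets the rule's conditions; no change.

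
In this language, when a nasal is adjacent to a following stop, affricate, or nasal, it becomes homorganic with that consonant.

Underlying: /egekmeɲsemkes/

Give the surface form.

[egekmeɲseŋkes]

/m/ before /k/ (velar) → [ŋ]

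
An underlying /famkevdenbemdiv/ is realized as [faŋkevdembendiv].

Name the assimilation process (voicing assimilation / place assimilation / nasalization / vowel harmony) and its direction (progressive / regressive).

place assimilation, regressive

/m/→[ŋ] /n/→[m] /m/→[n].
Each target copies a feature from the following segment, so the direction is regressive.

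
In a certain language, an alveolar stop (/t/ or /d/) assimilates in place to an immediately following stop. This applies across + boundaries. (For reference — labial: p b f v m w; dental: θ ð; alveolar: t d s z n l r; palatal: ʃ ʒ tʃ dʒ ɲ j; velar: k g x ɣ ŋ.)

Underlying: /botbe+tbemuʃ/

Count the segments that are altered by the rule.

2

/t/ before /b/ (labial) → [p]
/t/ before /b/ (labial) → [p]
2 segments change.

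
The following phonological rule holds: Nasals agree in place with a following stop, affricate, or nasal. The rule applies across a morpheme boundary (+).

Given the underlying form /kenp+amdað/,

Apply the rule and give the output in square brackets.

/n/ before /p/ (labial) → [m]
/m/ before /d/ (alveolar) → [n]

[kemp+andað]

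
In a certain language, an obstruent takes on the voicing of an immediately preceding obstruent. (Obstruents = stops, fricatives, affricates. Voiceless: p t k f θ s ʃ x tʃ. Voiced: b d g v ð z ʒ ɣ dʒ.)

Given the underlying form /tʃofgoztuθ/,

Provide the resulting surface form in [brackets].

/g/ after /f/ (voiceless) → [k]
/t/ after /z/ (voiced) → [d]

[tʃofkozduθ]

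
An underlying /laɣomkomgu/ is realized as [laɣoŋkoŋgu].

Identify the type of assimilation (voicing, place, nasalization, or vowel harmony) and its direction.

place assimilation, regressive

/m/→[ŋ] /m/→[ŋ].
Each target copies a feature from the following segment, so the direction is regressive.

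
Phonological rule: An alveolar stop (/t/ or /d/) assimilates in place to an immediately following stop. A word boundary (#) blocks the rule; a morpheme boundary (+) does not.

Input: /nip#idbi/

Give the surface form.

/d/ before /b/ (labial) → [b]

[nip#ibbi]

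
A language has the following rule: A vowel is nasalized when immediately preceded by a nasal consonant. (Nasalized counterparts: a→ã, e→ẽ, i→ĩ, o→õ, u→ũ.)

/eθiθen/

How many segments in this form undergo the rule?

0

No segment meets the rule's conditions.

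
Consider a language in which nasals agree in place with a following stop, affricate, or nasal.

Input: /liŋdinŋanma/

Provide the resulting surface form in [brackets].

/ŋ/ before /d/ (alveolar) → [n]
/n/ before /ŋ/ (velar) → [ŋ]
/n/ before /m/ (labial) → [m]

[lindiŋŋamma]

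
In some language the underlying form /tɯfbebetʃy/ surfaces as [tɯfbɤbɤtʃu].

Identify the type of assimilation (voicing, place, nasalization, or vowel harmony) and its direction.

/e/→[ɤ] /e/→[ɤ] /y/→[u].
Vowels agree with the first vowel, so the harmony is progressive.

vowel harmony, progressive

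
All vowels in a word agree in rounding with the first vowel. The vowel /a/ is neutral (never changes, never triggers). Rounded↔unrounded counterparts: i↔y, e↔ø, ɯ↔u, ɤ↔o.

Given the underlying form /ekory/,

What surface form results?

[ekɤri]

/o/ harmonizes with /e/ ([-round]) → [ɤ]
/y/ harmonizes with /e/ ([-round]) → [i]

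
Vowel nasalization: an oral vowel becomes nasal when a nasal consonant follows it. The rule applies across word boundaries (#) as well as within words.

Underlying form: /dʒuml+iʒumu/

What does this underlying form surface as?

[dʒũml+iʒũmu]

/u/ before nasal /m/ → [ũ]
/u/ before nasal /m/ → [ũ]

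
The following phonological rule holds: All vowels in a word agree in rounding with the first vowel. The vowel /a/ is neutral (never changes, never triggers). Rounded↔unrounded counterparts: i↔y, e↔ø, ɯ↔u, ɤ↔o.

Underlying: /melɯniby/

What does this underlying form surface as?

[melɯnibi]

/y/ harmonizes with /e/ ([-round]) → [i]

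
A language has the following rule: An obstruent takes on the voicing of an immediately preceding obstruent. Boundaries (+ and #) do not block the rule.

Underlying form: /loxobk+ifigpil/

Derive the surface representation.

/k/ after /b/ (voiced) → [g]
/p/ after /g/ (voiced) → [b]

[loxobg+ifigbil]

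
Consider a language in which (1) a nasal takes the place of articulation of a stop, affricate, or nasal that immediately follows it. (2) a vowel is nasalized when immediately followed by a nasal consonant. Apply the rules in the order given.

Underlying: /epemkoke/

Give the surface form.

Rule 1: /m/ before /k/ (velar) → [ŋ]
After rule 1: epeŋkoke
Rule 2: /e/ before nasal /ŋ/ → [ẽ]

[epẽŋkoke]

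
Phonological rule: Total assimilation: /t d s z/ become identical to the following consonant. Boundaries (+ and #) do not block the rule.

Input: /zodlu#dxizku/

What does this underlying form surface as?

[zollu#xxikku]

/d/ before /l/ → [l] (total assimilation)
/d/ before /x/ → [x] (total assimilation)
/z/ before /k/ → [k] (total assimilation)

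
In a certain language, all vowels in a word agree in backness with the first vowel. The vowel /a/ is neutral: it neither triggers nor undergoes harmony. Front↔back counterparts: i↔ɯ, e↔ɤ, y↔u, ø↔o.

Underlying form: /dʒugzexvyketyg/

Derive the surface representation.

[dʒugzɤxvukɤtug]

/e/ harmonizes with /u/ ([+back]) → [ɤ]
/y/ harmonizes with /u/ ([+back]) → [u]
/e/ harmonizes with /u/ ([+back]) → [ɤ]
/y/ harmonizes with /u/ ([+back]) → [u]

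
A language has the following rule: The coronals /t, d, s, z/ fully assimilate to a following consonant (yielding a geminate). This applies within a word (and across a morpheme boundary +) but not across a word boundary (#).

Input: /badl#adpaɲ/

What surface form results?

[ball#appaɲ]

/d/ before /l/ → [l] (total assimilation)
/d/ before /p/ → [p] (total assimilation)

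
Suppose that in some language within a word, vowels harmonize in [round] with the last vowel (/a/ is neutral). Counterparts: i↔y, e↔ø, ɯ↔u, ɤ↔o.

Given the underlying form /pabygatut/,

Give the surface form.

[pabygatut]

no segment meets the rule's conditions; no change.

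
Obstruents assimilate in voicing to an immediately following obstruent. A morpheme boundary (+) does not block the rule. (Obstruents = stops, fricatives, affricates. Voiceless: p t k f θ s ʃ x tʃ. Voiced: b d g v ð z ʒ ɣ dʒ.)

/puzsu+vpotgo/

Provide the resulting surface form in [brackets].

/z/ before /s/ (voiceless) → [s]
/v/ before /p/ (voiceless) → [f]
/t/ before /g/ (voiced) → [d]

[pussu+fpodgo]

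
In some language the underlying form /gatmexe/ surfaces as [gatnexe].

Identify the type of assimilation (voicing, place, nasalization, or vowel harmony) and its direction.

/m/→[n].
Each target copies a feature from the preceding segment, so the direction is progressive.

place assimilation, progressive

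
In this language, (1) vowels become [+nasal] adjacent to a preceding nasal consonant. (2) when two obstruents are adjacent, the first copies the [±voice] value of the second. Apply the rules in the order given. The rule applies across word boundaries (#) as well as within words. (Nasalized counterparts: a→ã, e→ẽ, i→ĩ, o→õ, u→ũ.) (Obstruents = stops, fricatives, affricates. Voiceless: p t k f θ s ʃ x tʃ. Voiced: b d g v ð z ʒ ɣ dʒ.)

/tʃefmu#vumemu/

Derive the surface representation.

Rule 1: /u/ after nasal /m/ → [ũ]
Rule 1: /e/ after nasal /m/ → [ẽ]
Rule 1: /u/ after nasal /m/ → [ũ]
After rule 1: tʃefmũ#vumẽmũ
Rule 2: no segment meets the rule's conditions; no change.

[tʃefmũ#vumẽmũ]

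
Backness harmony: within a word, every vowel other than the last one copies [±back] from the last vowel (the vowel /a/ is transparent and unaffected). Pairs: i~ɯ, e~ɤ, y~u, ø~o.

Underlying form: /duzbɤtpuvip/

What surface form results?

/u/ harmonizes with /i/ ([-back]) → [y]
/ɤ/ harmonizes with /i/ ([-back]) → [e]
/u/ harmonizes with /i/ ([-back]) → [y]

[dyzbetpyvip]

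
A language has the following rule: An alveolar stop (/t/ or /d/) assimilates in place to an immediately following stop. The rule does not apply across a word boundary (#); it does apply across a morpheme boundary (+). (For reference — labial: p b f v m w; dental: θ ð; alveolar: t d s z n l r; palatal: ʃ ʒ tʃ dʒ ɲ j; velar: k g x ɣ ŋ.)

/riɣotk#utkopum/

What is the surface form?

[riɣokk#ukkopum]

/t/ before /k/ (velar) → [k]
/t/ before /k/ (velar) → [k]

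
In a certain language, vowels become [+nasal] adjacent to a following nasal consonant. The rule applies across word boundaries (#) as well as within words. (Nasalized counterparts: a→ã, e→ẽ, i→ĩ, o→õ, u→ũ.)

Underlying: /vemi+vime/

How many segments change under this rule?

/e/ before nasal /m/ → [ẽ]
/i/ before nasal /m/ → [ĩ]
2 segments change.

2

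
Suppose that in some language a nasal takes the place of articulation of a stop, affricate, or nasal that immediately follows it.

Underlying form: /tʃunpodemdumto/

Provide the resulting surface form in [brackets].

/n/ before /p/ (labial) → [m]
/m/ before /d/ (alveolar) → [n]
/m/ before /t/ (alveolar) → [n]

[tʃumpodendunto]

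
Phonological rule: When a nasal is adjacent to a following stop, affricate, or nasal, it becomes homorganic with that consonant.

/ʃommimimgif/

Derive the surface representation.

/m/ before /g/ (velar) → [ŋ]

[ʃommimiŋgif]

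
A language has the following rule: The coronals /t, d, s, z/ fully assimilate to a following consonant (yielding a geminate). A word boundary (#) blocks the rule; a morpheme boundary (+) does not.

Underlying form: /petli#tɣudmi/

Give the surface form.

[pelli#ɣɣummi]

/t/ before /l/ → [l] (total assimilation)
/t/ before /ɣ/ → [ɣ] (total assimilation)
/d/ before /m/ → [m] (total assimilation)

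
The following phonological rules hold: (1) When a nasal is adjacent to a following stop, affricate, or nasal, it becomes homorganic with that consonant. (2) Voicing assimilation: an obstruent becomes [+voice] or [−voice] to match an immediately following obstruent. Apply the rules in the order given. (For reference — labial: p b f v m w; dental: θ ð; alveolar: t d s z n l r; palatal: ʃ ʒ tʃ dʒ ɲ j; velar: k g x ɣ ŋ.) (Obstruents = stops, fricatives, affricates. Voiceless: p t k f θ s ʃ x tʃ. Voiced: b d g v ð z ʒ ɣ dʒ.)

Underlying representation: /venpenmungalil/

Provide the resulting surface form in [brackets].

Rule 1: /n/ before /p/ (labial) → [m]
Rule 1: /n/ before /m/ (labial) → [m]
Rule 1: /n/ before /g/ (velar) → [ŋ]
After rule 1: vempemmuŋgalil
Rule 2: no segment meets the rule's conditions; no change.

[vempemmuŋgalil]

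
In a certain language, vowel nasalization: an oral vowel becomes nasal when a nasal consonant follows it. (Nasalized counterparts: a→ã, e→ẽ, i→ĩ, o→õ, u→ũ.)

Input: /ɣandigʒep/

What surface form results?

[ɣãndigʒep]

/a/ before nasal /n/ → [ã]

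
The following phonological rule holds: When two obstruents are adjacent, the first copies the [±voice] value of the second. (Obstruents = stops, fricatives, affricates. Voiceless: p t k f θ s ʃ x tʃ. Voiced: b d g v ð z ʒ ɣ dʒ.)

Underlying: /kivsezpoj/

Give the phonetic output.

[kifsespoj]

/v/ before /s/ (voiceless) → [f]
/z/ before /p/ (voiceless) → [s]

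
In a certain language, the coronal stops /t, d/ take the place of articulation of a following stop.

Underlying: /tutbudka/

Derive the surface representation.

[tupbugka]

/t/ before /b/ (labial) → [p]
/d/ before /k/ (velar) → [g]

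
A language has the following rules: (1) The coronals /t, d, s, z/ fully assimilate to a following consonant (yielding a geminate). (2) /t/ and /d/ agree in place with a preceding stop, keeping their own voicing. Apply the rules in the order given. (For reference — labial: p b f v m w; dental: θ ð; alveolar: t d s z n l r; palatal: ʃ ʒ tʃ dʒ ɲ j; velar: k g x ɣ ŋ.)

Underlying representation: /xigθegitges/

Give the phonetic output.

[xigθegigges]

Rule 1: /t/ before /g/ → [g] (total assimilation)
After rule 1: xigθegigges
Rule 2: no segment meets the rule's conditions; no change.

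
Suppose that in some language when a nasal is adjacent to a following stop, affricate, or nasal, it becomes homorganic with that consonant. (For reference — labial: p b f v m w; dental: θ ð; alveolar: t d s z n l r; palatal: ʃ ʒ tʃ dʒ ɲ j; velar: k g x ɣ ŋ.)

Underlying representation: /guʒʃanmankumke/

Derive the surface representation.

/n/ before /m/ (labial) → [m]
/n/ before /k/ (velar) → [ŋ]
/m/ before /k/ (velar) → [ŋ]

[guʒʃammaŋkuŋke]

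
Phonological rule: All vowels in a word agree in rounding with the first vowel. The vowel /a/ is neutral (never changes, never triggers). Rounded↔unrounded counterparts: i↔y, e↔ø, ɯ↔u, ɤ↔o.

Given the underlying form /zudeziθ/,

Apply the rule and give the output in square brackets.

[zudøzyθ]

/e/ harmonizes with /u/ ([+round]) → [ø]
/i/ harmonizes with /u/ ([+round]) → [y]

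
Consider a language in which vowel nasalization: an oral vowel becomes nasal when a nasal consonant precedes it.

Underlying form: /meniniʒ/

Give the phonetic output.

/e/ after nasal /m/ → [ẽ]
/i/ after nasal /n/ → [ĩ]
/i/ after nasal /n/ → [ĩ]

[mẽnĩnĩʒ]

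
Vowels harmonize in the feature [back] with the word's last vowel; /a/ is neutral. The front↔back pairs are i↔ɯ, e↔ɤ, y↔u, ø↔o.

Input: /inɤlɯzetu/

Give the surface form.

/i/ harmonizes with /u/ ([+back]) → [ɯ]
/e/ harmonizes with /u/ ([+back]) → [ɤ]

[ɯnɤlɯzɤtu]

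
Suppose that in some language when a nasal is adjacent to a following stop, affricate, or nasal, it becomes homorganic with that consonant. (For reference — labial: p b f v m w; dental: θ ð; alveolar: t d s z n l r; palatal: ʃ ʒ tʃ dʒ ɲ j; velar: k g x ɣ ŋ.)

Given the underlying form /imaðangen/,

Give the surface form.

/n/ before /g/ (velar) → [ŋ]

[imaðaŋgen]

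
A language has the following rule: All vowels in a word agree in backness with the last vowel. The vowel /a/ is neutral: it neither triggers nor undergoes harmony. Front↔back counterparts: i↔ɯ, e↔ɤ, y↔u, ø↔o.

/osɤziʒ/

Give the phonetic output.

/o/ harmonizes with /i/ ([-back]) → [ø]
/ɤ/ harmonizes with /i/ ([-back]) → [e]

[øseziʒ]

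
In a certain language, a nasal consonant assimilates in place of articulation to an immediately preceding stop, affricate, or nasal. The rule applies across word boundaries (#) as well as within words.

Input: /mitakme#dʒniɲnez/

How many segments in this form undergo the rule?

3

/m/ after /k/ (velar) → [ŋ]
/n/ after /dʒ/ (palatal) → [ɲ]
/n/ after /ɲ/ (palatal) → [ɲ]
3 segments change.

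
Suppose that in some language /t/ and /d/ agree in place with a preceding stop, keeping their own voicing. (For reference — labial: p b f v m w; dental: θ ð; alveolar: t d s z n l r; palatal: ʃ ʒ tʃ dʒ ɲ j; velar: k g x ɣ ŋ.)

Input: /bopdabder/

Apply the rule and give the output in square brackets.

/d/ after /p/ (labial) → [b]
/d/ after /b/ (labial) → [b]

[bopbabber]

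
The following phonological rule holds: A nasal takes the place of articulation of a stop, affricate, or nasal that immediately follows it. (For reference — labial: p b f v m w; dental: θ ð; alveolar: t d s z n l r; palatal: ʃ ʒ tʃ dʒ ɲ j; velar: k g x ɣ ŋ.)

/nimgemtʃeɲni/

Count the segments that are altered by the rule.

3

/m/ before /g/ (velar) → [ŋ]
/m/ before /tʃ/ (palatal) → [ɲ]
/ɲ/ before /n/ (alveolar) → [n]
3 segments change.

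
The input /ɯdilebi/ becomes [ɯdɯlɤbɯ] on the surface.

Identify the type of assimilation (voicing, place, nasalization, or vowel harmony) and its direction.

vowel harmony, progressive

/i/→[ɯ] /e/→[ɤ] /i/→[ɯ].
Vowels agree with the first vowel, so the harmony is progressive.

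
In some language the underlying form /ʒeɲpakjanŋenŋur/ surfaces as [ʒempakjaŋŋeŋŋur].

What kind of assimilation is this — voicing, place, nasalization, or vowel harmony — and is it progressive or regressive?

place assimilation, regressive

/ɲ/→[m] /n/→[ŋ] /n/→[ŋ].
Each target copies a feature from the following segment, so the direction is regressive.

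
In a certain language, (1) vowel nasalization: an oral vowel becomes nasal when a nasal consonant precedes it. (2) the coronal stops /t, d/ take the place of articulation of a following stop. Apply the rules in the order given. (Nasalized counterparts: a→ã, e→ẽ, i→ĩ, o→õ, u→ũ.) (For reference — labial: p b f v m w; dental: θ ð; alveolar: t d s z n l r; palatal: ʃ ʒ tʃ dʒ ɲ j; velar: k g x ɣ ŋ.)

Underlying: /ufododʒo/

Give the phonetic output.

[ufododʒo]

Rule 1: no segment meets the rule's conditions; no change.
After rule 1: ufododʒo
Rule 2: no segment meets the rule's conditions; no change.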